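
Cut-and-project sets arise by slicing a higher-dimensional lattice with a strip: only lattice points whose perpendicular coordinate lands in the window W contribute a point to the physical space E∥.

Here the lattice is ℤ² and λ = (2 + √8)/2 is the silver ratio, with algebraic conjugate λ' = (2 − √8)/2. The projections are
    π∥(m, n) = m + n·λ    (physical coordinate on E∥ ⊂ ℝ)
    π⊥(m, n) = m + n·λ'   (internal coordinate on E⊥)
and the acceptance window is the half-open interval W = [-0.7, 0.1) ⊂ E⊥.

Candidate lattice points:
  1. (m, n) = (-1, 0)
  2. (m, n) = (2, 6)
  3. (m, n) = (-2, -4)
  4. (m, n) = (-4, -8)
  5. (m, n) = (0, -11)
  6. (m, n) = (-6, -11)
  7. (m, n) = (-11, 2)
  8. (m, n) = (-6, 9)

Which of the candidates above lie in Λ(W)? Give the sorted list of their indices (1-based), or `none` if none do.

2, 3, 4

Compute λ' = (2−√8)/2 = -0.41421, so π⊥(m,n) = m -0.41421·n.
[1] lift (-1,0): star map gives -1.00000; window check -0.7 ≤ -1.00000 < 0.1 is false → out
[2] lift (2,6): star map gives -0.48528; window check -0.7 ≤ -0.48528 < 0.1 is true → IN Λ
[3] lift (-2,-4): star map gives -0.34315; window check -0.7 ≤ -0.34315 < 0.1 is true → IN Λ
[4] lift (-4,-8): star map gives -0.68629; window check -0.7 ≤ -0.68629 < 0.1 is true → IN Λ
[5] lift (0,-11): star map gives 4.55635; window check -0.7 ≤ 4.55635 < 0.1 is false → out
[6] lift (-6,-11): star map gives -1.44365; window check -0.7 ≤ -1.44365 < 0.1 is false → out
[7] lift (-11,2): star map gives -11.82843; window check -0.7 ≤ -11.82843 < 0.1 is false → out
[8] lift (-6,9): star map gives -9.72792; window check -0.7 ≤ -9.72792 < 0.1 is false → out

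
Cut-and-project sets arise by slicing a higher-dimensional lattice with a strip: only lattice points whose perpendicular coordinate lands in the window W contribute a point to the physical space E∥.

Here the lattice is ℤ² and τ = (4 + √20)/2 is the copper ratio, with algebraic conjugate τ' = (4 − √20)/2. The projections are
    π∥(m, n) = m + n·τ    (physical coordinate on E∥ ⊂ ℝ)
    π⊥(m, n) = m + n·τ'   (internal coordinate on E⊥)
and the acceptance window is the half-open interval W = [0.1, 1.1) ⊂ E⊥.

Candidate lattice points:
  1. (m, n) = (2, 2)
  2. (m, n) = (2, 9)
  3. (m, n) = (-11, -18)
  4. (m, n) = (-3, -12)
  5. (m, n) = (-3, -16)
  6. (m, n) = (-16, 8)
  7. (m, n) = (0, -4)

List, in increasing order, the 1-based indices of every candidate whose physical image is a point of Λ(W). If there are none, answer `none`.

Numerically τ ≈ 4.2361 and τ' = −1/τ ≈ -0.2361.
#1 (2,2): internal coord 2 + (2)·τ' = +1.5279; +1.5279 ∉ [0.1, 1.1) → out
#2 (2,9): internal coord 2 + (9)·τ' = -0.1246; -0.1246 ∉ [0.1, 1.1) → out
#3 (-11,-18): internal coord -11 + (-18)·τ' = -6.7508; -6.7508 ∉ [0.1, 1.1) → out
#4 (-3,-12): internal coord -3 + (-12)·τ' = -0.1672; -0.1672 ∉ [0.1, 1.1) → out
#5 (-3,-16): internal coord -3 + (-16)·τ' = +0.7771; +0.7771 ∈ [0.1, 1.1) → IN Λ
#6 (-16,8): internal coord -16 + (8)·τ' = -17.8885; -17.8885 ∉ [0.1, 1.1) → out
#7 (0,-4): internal coord 0 + (-4)·τ' = +0.9443; +0.9443 ∈ [0.1, 1.1) → IN Λ

5, 7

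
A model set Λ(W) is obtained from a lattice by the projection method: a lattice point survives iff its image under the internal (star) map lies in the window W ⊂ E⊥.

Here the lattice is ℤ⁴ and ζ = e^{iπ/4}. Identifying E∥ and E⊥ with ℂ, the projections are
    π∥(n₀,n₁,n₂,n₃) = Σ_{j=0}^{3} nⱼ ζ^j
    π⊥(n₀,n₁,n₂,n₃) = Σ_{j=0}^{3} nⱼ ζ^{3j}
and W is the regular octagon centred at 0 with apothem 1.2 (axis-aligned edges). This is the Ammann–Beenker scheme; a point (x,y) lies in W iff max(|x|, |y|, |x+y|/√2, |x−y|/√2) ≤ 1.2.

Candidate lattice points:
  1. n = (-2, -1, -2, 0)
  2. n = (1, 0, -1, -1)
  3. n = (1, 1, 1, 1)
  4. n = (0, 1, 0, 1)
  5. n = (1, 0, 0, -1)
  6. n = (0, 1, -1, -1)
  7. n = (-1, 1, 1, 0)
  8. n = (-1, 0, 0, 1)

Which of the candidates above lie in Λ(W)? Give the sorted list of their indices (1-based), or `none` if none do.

With ζ = e^{iπ/4} the internal vectors are ζ^0,ζ^3,ζ^6,ζ^9.
#1 (-2, -1, -2, 0): internal (-1.292893, 1.292893); octagon support 1.828427 vs apothem 1.2 → ∉ W
#2 (1, 0, -1, -1): internal (0.292893, 0.292893); octagon support 0.414214 vs apothem 1.2 → ∈ W
#3 (1, 1, 1, 1): internal (1.000000, 0.414214); octagon support 1.000000 vs apothem 1.2 → ∈ W
#4 (0, 1, 0, 1): internal (0.000000, 1.414214); octagon support 1.414214 vs apothem 1.2 → ∉ W
#5 (1, 0, 0, -1): internal (0.292893, -0.707107); octagon support 0.707107 vs apothem 1.2 → ∈ W
#6 (0, 1, -1, -1): internal (-1.414214, 1.000000); octagon support 1.707107 vs apothem 1.2 → ∉ W
#7 (-1, 1, 1, 0): internal (-1.707107, -0.292893); octagon support 1.707107 vs apothem 1.2 → ∉ W
#8 (-1, 0, 0, 1): internal (-0.292893, 0.707107); octagon support 0.707107 vs apothem 1.2 → ∈ W

2, 3, 5, 8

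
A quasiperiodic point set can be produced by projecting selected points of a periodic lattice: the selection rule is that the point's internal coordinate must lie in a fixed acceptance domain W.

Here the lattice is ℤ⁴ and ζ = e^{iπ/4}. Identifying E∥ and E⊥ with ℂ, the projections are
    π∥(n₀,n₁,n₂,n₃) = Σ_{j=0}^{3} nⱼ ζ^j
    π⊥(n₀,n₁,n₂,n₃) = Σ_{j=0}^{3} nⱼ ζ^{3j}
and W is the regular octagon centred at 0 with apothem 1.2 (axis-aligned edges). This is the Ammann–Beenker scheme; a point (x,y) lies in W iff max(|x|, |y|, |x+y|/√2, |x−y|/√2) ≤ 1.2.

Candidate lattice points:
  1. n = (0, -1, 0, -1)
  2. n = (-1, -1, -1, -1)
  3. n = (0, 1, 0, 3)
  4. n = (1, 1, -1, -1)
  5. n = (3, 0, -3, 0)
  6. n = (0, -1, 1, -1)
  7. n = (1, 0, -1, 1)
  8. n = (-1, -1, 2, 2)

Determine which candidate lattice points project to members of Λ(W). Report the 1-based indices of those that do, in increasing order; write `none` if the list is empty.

2, 4

With ζ = e^{iπ/4} the internal vectors are ζ^0,ζ^3,ζ^6,ζ^9.
candidate 1: n = (0, -1, 0, -1) → π⊥ ≈ (+0.000000, -1.414214); max(|x|,|y|,|x±y|/√2) = 1.414214 > 1.2 ⇒ ∉ W
candidate 2: n = (-1, -1, -1, -1) → π⊥ ≈ (-1.000000, -0.414214); max(|x|,|y|,|x±y|/√2) = 1.000000 ≤ 1.2 ⇒ ∈ W
candidate 3: n = (0, 1, 0, 3) → π⊥ ≈ (+1.414214, +2.828427); max(|x|,|y|,|x±y|/√2) = 3.000000 > 1.2 ⇒ ∉ W
candidate 4: n = (1, 1, -1, -1) → π⊥ ≈ (-0.414214, +1.000000); max(|x|,|y|,|x±y|/√2) = 1.000000 ≤ 1.2 ⇒ ∈ W
candidate 5: n = (3, 0, -3, 0) → π⊥ ≈ (+3.000000, +3.000000); max(|x|,|y|,|x±y|/√2) = 4.242641 > 1.2 ⇒ ∉ W
candidate 6: n = (0, -1, 1, -1) → π⊥ ≈ (+0.000000, -2.414214); max(|x|,|y|,|x±y|/√2) = 2.414214 > 1.2 ⇒ ∉ W
candidate 7: n = (1, 0, -1, 1) → π⊥ ≈ (+1.707107, +1.707107); max(|x|,|y|,|x±y|/√2) = 2.414214 > 1.2 ⇒ ∉ W
candidate 8: n = (-1, -1, 2, 2) → π⊥ ≈ (+1.121320, -1.292893); max(|x|,|y|,|x±y|/√2) = 1.707107 > 1.2 ⇒ ∉ W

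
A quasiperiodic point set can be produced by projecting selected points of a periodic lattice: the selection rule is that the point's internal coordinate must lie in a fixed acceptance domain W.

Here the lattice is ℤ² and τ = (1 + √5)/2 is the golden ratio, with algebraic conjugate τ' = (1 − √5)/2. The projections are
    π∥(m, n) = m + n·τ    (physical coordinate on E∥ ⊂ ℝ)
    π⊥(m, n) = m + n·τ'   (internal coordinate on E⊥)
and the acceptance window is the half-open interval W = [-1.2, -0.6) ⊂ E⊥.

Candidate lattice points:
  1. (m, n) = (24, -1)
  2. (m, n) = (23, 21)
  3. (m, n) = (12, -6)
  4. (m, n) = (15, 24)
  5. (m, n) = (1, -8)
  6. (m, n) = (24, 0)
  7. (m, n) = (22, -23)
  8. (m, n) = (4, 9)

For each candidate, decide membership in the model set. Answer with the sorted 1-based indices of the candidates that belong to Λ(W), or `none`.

none

Numerically τ ≈ 1.618034 and τ' = −1/τ ≈ -0.618034.
candidate 1: (m,n)=(24,-1) → π∥ = 24-1·τ ≈ 22.381966, π⊥ = 24-1·τ' ≈ 24.618034 ∉ [-1.2, -0.6) ⇒ out
candidate 2: (m,n)=(23,21) → π∥ = 23+21·τ ≈ 56.978714, π⊥ = 23+21·τ' ≈ 10.021286 ∉ [-1.2, -0.6) ⇒ out
candidate 3: (m,n)=(12,-6) → π∥ = 12-6·τ ≈ 2.291796, π⊥ = 12-6·τ' ≈ 15.708204 ∉ [-1.2, -0.6) ⇒ out
candidate 4: (m,n)=(15,24) → π∥ = 15+24·τ ≈ 53.832816, π⊥ = 15+24·τ' ≈ 0.167184 ∉ [-1.2, -0.6) ⇒ out
candidate 5: (m,n)=(1,-8) → π∥ = 1-8·τ ≈ -11.944272, π⊥ = 1-8·τ' ≈ 5.944272 ∉ [-1.2, -0.6) ⇒ out
candidate 6: (m,n)=(24,0) → π∥ = 24+0·τ ≈ 24.000000, π⊥ = 24+0·τ' ≈ 24.000000 ∉ [-1.2, -0.6) ⇒ out
candidate 7: (m,n)=(22,-23) → π∥ = 22-23·τ ≈ -15.214782, π⊥ = 22-23·τ' ≈ 36.214782 ∉ [-1.2, -0.6) ⇒ out
candidate 8: (m,n)=(4,9) → π∥ = 4+9·τ ≈ 18.562306, π⊥ = 4+9·τ' ≈ -1.562306 ∉ [-1.2, -0.6) ⇒ out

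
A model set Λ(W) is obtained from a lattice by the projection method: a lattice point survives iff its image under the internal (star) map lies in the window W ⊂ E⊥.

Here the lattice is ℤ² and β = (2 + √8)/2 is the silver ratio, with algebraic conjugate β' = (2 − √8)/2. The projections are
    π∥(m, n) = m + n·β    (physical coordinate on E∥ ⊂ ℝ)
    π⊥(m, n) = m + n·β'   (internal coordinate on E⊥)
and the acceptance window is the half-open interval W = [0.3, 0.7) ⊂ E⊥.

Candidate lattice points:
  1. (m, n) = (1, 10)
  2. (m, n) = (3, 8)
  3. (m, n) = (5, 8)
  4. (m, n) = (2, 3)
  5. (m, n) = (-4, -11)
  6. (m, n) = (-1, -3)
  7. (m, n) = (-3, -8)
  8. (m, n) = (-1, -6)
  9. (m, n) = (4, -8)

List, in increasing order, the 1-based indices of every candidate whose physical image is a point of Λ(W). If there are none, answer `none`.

β' = (2−√8)/2 ≈ -0.41421.
[1] lift (1,10): star map gives -3.14214; window check 0.3 ≤ -3.14214 < 0.7 is false → out
[2] lift (3,8): star map gives -0.31371; window check 0.3 ≤ -0.31371 < 0.7 is false → out
[3] lift (5,8): star map gives 1.68629; window check 0.3 ≤ 1.68629 < 0.7 is false → out
[4] lift (2,3): star map gives 0.75736; window check 0.3 ≤ 0.75736 < 0.7 is false → out
[5] lift (-4,-11): star map gives 0.55635; window check 0.3 ≤ 0.55635 < 0.7 is true → IN Λ
[6] lift (-1,-3): star map gives 0.24264; window check 0.3 ≤ 0.24264 < 0.7 is false → out
[7] lift (-3,-8): star map gives 0.31371; window check 0.3 ≤ 0.31371 < 0.7 is true → IN Λ
[8] lift (-1,-6): star map gives 1.48528; window check 0.3 ≤ 1.48528 < 0.7 is false → out
[9] lift (4,-8): star map gives 7.31371; window check 0.3 ≤ 7.31371 < 0.7 is false → out

5, 7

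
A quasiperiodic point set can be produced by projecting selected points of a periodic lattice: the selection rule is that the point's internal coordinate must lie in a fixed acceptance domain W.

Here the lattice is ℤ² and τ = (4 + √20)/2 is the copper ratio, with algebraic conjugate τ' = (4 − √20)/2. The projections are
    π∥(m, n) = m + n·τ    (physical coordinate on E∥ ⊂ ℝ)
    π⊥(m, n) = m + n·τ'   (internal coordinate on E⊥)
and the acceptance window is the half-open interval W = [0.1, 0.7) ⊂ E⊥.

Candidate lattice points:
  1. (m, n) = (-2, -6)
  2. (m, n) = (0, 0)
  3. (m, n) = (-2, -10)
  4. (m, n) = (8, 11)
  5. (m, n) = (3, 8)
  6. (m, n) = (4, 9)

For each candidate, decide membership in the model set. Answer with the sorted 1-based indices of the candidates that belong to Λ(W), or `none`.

3

Numerically τ ≈ 4.23607 and τ' = −1/τ ≈ -0.23607.
#1 (-2,-6): internal coord -2 + (-6)·τ' = -0.58359; -0.58359 ∉ [0.1, 0.7) → out
#2 (0,0): internal coord 0 + (0)·τ' = +0.00000; +0.00000 ∉ [0.1, 0.7) → out
#3 (-2,-10): internal coord -2 + (-10)·τ' = +0.36068; +0.36068 ∈ [0.1, 0.7) → IN Λ
#4 (8,11): internal coord 8 + (11)·τ' = +5.40325; +5.40325 ∉ [0.1, 0.7) → out
#5 (3,8): internal coord 3 + (8)·τ' = +1.11146; +1.11146 ∉ [0.1, 0.7) → out
#6 (4,9): internal coord 4 + (9)·τ' = +1.87539; +1.87539 ∉ [0.1, 0.7) → out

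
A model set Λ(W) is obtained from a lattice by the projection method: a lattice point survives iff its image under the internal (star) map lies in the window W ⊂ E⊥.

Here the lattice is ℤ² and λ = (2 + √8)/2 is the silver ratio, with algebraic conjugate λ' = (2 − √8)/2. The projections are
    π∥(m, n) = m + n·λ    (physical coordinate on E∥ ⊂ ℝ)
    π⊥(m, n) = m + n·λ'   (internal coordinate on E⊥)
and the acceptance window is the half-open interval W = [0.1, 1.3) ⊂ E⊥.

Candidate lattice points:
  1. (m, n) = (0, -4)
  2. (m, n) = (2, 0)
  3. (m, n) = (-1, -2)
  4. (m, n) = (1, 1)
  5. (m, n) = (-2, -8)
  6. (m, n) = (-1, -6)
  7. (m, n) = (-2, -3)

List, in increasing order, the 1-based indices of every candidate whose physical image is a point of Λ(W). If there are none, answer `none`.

Compute λ' = (2−√8)/2 = -0.414214, so π⊥(m,n) = m -0.414214·n.
#1 (0,-4): internal coord 0 + (-4)·λ' = +1.656854; +1.656854 ∉ [0.1, 1.3) → out
#2 (2,0): internal coord 2 + (0)·λ' = +2.000000; +2.000000 ∉ [0.1, 1.3) → out
#3 (-1,-2): internal coord -1 + (-2)·λ' = -0.171573; -0.171573 ∉ [0.1, 1.3) → out
#4 (1,1): internal coord 1 + (1)·λ' = +0.585786; +0.585786 ∈ [0.1, 1.3) → IN Λ
#5 (-2,-8): internal coord -2 + (-8)·λ' = +1.313708; +1.313708 ∉ [0.1, 1.3) → out
#6 (-1,-6): internal coord -1 + (-6)·λ' = +1.485281; +1.485281 ∉ [0.1, 1.3) → out
#7 (-2,-3): internal coord -2 + (-3)·λ' = -0.757359; -0.757359 ∉ [0.1, 1.3) → out

4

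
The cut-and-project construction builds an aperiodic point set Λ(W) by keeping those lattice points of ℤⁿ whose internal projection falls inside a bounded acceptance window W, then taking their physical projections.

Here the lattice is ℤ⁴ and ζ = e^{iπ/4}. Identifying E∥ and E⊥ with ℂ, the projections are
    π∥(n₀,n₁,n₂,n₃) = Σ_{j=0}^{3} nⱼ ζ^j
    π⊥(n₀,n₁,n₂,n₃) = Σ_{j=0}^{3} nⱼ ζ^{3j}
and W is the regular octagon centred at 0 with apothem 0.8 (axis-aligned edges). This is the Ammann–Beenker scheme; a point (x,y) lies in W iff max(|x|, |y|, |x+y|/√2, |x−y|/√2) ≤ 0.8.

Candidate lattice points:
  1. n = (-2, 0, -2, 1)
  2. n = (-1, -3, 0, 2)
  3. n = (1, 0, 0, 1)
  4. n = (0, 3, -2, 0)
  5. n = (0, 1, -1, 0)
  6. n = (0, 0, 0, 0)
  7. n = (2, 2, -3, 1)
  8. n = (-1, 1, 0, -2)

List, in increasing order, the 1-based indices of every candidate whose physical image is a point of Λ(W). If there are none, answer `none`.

6

With ζ = e^{iπ/4} the internal vectors are ζ^0,ζ^3,ζ^6,ζ^9.
#1 (-2, 0, -2, 1): internal (-1.292893, 2.707107); octagon support 2.828427 vs apothem 0.8 → ∉ W
#2 (-1, -3, 0, 2): internal (2.535534, -0.707107); octagon support 2.535534 vs apothem 0.8 → ∉ W
#3 (1, 0, 0, 1): internal (1.707107, 0.707107); octagon support 1.707107 vs apothem 0.8 → ∉ W
#4 (0, 3, -2, 0): internal (-2.121320, 4.121320); octagon support 4.414214 vs apothem 0.8 → ∉ W
#5 (0, 1, -1, 0): internal (-0.707107, 1.707107); octagon support 1.707107 vs apothem 0.8 → ∉ W
#6 (0, 0, 0, 0): internal (0.000000, 0.000000); octagon support 0.000000 vs apothem 0.8 → ∈ W
#7 (2, 2, -3, 1): internal (1.292893, 5.121320); octagon support 5.121320 vs apothem 0.8 → ∉ W
#8 (-1, 1, 0, -2): internal (-3.121320, -0.707107); octagon support 3.121320 vs apothem 0.8 → ∉ W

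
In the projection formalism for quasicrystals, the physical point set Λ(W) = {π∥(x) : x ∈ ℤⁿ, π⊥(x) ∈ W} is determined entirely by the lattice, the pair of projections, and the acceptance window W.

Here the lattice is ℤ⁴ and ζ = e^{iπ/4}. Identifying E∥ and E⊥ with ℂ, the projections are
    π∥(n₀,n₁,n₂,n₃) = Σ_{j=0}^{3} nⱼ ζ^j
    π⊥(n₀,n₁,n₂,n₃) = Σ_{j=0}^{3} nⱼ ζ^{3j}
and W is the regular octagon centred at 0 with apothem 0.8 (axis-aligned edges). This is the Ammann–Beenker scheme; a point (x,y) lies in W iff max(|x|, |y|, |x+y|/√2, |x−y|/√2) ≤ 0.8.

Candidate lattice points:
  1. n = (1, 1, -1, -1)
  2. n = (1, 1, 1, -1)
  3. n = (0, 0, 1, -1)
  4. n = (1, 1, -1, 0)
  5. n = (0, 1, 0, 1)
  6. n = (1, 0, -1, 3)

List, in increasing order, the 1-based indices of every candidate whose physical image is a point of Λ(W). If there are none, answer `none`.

π⊥(n) = n₀ + n₁ζ³ + n₂ζ⁶ + n₃ζ⁹ where ζ = e^{iπ/4}.
#1 (1, 1, -1, -1): internal (-0.4142, 1.0000); octagon support 1.0000 vs apothem 0.8 → ∉ W
#2 (1, 1, 1, -1): internal (-0.4142, -1.0000); octagon support 1.0000 vs apothem 0.8 → ∉ W
#3 (0, 0, 1, -1): internal (-0.7071, -1.7071); octagon support 1.7071 vs apothem 0.8 → ∉ W
#4 (1, 1, -1, 0): internal (0.2929, 1.7071); octagon support 1.7071 vs apothem 0.8 → ∉ W
#5 (0, 1, 0, 1): internal (0.0000, 1.4142); octagon support 1.4142 vs apothem 0.8 → ∉ W
#6 (1, 0, -1, 3): internal (3.1213, 3.1213); octagon support 4.4142 vs apothem 0.8 → ∉ W

none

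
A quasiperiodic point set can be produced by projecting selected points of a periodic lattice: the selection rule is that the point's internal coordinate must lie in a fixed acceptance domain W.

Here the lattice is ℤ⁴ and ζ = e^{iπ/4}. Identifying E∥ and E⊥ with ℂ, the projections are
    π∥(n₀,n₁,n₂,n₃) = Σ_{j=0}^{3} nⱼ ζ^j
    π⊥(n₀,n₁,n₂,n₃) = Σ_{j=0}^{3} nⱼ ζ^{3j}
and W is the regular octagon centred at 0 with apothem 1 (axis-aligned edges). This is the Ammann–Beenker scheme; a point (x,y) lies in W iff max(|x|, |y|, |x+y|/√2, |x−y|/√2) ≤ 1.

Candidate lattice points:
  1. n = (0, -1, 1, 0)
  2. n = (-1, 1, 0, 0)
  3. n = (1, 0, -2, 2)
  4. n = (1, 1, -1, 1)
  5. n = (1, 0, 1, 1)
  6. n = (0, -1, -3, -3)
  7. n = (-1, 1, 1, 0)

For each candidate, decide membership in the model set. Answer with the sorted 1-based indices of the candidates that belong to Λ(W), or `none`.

none

With ζ = e^{iπ/4} the internal vectors are ζ^0,ζ^3,ζ^6,ζ^9.
#1 (0, -1, 1, 0): internal (0.70711, -1.70711); octagon support 1.70711 vs apothem 1 → ∉ W
#2 (-1, 1, 0, 0): internal (-1.70711, 0.70711); octagon support 1.70711 vs apothem 1 → ∉ W
#3 (1, 0, -2, 2): internal (2.41421, 3.41421); octagon support 4.12132 vs apothem 1 → ∉ W
#4 (1, 1, -1, 1): internal (1.00000, 2.41421); octagon support 2.41421 vs apothem 1 → ∉ W
#5 (1, 0, 1, 1): internal (1.70711, -0.29289); octagon support 1.70711 vs apothem 1 → ∉ W
#6 (0, -1, -3, -3): internal (-1.41421, 0.17157); octagon support 1.41421 vs apothem 1 → ∉ W
#7 (-1, 1, 1, 0): internal (-1.70711, -0.29289); octagon support 1.70711 vs apothem 1 → ∉ W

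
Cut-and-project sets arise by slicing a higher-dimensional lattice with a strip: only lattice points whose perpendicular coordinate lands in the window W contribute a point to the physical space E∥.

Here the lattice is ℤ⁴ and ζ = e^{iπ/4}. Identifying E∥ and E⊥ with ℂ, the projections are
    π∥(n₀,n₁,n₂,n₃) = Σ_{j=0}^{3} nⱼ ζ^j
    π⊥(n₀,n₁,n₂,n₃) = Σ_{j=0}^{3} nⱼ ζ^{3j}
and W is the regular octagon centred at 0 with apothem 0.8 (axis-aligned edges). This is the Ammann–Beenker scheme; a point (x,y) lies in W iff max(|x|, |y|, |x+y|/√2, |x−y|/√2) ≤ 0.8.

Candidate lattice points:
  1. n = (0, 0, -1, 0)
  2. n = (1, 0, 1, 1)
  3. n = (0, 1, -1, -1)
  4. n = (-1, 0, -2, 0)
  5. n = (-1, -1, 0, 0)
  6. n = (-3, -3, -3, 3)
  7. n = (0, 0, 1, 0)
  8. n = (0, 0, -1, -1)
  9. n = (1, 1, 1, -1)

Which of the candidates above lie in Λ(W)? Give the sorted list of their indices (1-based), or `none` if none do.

5, 8

Internal map: ζ^{3j} for j=0..3 gives (1,0), (−√2/2,√2/2), (0,−1), (√2/2,√2/2).
candidate 1: n = (0, 0, -1, 0) → π⊥ ≈ (+0.000000, +1.000000); max(|x|,|y|,|x±y|/√2) = 1.000000 > 0.8 ⇒ ∉ W
candidate 2: n = (1, 0, 1, 1) → π⊥ ≈ (+1.707107, -0.292893); max(|x|,|y|,|x±y|/√2) = 1.707107 > 0.8 ⇒ ∉ W
candidate 3: n = (0, 1, -1, -1) → π⊥ ≈ (-1.414214, +1.000000); max(|x|,|y|,|x±y|/√2) = 1.707107 > 0.8 ⇒ ∉ W
candidate 4: n = (-1, 0, -2, 0) → π⊥ ≈ (-1.000000, +2.000000); max(|x|,|y|,|x±y|/√2) = 2.121320 > 0.8 ⇒ ∉ W
candidate 5: n = (-1, -1, 0, 0) → π⊥ ≈ (-0.292893, -0.707107); max(|x|,|y|,|x±y|/√2) = 0.707107 ≤ 0.8 ⇒ ∈ W
candidate 6: n = (-3, -3, -3, 3) → π⊥ ≈ (+1.242641, +3.000000); max(|x|,|y|,|x±y|/√2) = 3.000000 > 0.8 ⇒ ∉ W
candidate 7: n = (0, 0, 1, 0) → π⊥ ≈ (+0.000000, -1.000000); max(|x|,|y|,|x±y|/√2) = 1.000000 > 0.8 ⇒ ∉ W
candidate 8: n = (0, 0, -1, -1) → π⊥ ≈ (-0.707107, +0.292893); max(|x|,|y|,|x±y|/√2) = 0.707107 ≤ 0.8 ⇒ ∈ W
candidate 9: n = (1, 1, 1, -1) → π⊥ ≈ (-0.414214, -1.000000); max(|x|,|y|,|x±y|/√2) = 1.000000 > 0.8 ⇒ ∉ W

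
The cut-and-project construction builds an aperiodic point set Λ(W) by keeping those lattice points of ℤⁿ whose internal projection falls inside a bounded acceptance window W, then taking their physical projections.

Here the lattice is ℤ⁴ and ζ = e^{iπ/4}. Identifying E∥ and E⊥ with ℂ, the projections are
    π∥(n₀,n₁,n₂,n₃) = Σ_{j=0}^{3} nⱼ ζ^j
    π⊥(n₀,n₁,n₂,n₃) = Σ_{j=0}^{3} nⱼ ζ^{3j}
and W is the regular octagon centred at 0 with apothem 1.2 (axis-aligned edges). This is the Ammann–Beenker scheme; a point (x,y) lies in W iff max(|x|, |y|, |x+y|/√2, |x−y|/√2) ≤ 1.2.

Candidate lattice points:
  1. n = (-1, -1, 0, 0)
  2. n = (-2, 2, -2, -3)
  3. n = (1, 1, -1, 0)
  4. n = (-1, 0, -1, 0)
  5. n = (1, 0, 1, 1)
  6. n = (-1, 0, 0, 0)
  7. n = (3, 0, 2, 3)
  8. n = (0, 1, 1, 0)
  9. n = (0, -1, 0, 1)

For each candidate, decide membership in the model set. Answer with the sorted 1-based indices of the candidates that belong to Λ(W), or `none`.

π⊥(n) = n₀ + n₁ζ³ + n₂ζ⁶ + n₃ζ⁹ where ζ = e^{iπ/4}.
#1 (-1, -1, 0, 0): internal (-0.29289, -0.70711); octagon support 0.70711 vs apothem 1.2 → ∈ W
#2 (-2, 2, -2, -3): internal (-5.53553, 1.29289); octagon support 5.53553 vs apothem 1.2 → ∉ W
#3 (1, 1, -1, 0): internal (0.29289, 1.70711); octagon support 1.70711 vs apothem 1.2 → ∉ W
#4 (-1, 0, -1, 0): internal (-1.00000, 1.00000); octagon support 1.41421 vs apothem 1.2 → ∉ W
#5 (1, 0, 1, 1): internal (1.70711, -0.29289); octagon support 1.70711 vs apothem 1.2 → ∉ W
#6 (-1, 0, 0, 0): internal (-1.00000, 0.00000); octagon support 1.00000 vs apothem 1.2 → ∈ W
#7 (3, 0, 2, 3): internal (5.12132, 0.12132); octagon support 5.12132 vs apothem 1.2 → ∉ W
#8 (0, 1, 1, 0): internal (-0.70711, -0.29289); octagon support 0.70711 vs apothem 1.2 → ∈ W
#9 (0, -1, 0, 1): internal (1.41421, 0.00000); octagon support 1.41421 vs apothem 1.2 → ∉ W

1, 6, 8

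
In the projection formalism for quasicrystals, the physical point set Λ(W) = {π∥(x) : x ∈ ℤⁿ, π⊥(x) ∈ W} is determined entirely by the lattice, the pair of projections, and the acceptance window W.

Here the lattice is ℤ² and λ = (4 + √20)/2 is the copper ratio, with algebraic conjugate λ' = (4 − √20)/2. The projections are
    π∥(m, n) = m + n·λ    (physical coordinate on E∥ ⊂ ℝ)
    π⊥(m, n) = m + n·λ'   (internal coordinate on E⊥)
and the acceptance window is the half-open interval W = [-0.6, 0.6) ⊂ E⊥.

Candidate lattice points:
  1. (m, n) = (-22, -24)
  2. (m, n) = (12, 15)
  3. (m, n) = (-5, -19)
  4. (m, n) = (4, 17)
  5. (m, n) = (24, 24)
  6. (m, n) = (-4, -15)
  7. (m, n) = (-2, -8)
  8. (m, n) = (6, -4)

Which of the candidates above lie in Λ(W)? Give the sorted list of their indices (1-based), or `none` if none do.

3, 4, 6, 7

Numerically λ ≈ 4.2361 and λ' = −1/λ ≈ -0.2361.
[1] lift (-22,-24): star map gives -16.3344; window check -0.6 ≤ -16.3344 < 0.6 is false → out
[2] lift (12,15): star map gives 8.4590; window check -0.6 ≤ 8.4590 < 0.6 is false → out
[3] lift (-5,-19): star map gives -0.5147; window check -0.6 ≤ -0.5147 < 0.6 is true → IN Λ
[4] lift (4,17): star map gives -0.0132; window check -0.6 ≤ -0.0132 < 0.6 is true → IN Λ
[5] lift (24,24): star map gives 18.3344; window check -0.6 ≤ 18.3344 < 0.6 is false → out
[6] lift (-4,-15): star map gives -0.4590; window check -0.6 ≤ -0.4590 < 0.6 is true → IN Λ
[7] lift (-2,-8): star map gives -0.1115; window check -0.6 ≤ -0.1115 < 0.6 is true → IN Λ
[8] lift (6,-4): star map gives 6.9443; window check -0.6 ≤ 6.9443 < 0.6 is false → out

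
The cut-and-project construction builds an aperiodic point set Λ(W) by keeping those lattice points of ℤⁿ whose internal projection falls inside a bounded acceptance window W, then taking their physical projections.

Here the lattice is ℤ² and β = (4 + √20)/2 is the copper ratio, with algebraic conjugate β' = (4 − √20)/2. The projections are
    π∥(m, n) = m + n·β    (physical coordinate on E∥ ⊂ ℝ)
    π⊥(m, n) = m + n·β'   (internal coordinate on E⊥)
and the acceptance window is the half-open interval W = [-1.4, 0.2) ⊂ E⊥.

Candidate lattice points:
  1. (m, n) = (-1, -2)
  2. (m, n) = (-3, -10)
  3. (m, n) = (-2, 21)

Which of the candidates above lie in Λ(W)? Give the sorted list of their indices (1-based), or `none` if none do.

1, 2

Numerically β ≈ 4.23607 and β' = −1/β ≈ -0.23607.
candidate 1: (m,n)=(-1,-2) → π∥ = -1-2·β ≈ -9.47214, π⊥ = -1-2·β' ≈ -0.52786 ∈ [-1.4, 0.2) ⇒ IN Λ
candidate 2: (m,n)=(-3,-10) → π∥ = -3-10·β ≈ -45.36068, π⊥ = -3-10·β' ≈ -0.63932 ∈ [-1.4, 0.2) ⇒ IN Λ
candidate 3: (m,n)=(-2,21) → π∥ = -2+21·β ≈ 86.95743, π⊥ = -2+21·β' ≈ -6.95743 ∉ [-1.4, 0.2) ⇒ out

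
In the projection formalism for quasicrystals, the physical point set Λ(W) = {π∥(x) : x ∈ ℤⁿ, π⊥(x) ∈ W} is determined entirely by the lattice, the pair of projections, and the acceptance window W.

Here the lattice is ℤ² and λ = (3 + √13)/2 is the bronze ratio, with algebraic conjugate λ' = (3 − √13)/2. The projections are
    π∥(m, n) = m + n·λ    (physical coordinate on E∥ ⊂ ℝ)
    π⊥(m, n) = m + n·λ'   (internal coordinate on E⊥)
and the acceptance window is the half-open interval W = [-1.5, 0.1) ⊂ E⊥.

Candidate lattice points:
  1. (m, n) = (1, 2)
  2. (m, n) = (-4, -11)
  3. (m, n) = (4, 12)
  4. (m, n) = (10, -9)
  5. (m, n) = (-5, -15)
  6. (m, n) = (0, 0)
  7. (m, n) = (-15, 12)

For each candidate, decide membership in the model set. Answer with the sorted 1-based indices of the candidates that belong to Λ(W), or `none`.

2, 5, 6

λ' = (3−√13)/2 ≈ -0.302776.
[1] lift (1,2): star map gives 0.394449; window check -1.5 ≤ 0.394449 < 0.1 is false → out
[2] lift (-4,-11): star map gives -0.669468; window check -1.5 ≤ -0.669468 < 0.1 is true → IN Λ
[3] lift (4,12): star map gives 0.366692; window check -1.5 ≤ 0.366692 < 0.1 is false → out
[4] lift (10,-9): star map gives 12.724981; window check -1.5 ≤ 12.724981 < 0.1 is false → out
[5] lift (-5,-15): star map gives -0.458365; window check -1.5 ≤ -0.458365 < 0.1 is true → IN Λ
[6] lift (0,0): star map gives 0.000000; window check -1.5 ≤ 0.000000 < 0.1 is true → IN Λ
[7] lift (-15,12): star map gives -18.633308; window check -1.5 ≤ -18.633308 < 0.1 is false → out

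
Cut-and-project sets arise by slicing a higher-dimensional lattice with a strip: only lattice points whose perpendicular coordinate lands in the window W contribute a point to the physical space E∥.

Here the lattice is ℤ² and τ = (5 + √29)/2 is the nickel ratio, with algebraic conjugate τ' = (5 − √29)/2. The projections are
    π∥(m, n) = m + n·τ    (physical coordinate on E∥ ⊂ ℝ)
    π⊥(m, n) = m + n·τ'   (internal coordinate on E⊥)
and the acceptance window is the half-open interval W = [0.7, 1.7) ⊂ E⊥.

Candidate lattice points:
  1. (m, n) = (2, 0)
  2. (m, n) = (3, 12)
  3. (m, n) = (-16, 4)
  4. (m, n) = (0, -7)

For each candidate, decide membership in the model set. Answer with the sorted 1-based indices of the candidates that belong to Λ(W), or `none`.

τ' = (5−√29)/2 ≈ -0.192582.
candidate 1: (m,n)=(2,0) → π∥ = 2+0·τ ≈ 2.000000, π⊥ = 2+0·τ' ≈ 2.000000 ∉ [0.7, 1.7) ⇒ out
candidate 2: (m,n)=(3,12) → π∥ = 3+12·τ ≈ 65.310989, π⊥ = 3+12·τ' ≈ 0.689011 ∉ [0.7, 1.7) ⇒ out
candidate 3: (m,n)=(-16,4) → π∥ = -16+4·τ ≈ 4.770330, π⊥ = -16+4·τ' ≈ -16.770330 ∉ [0.7, 1.7) ⇒ out
candidate 4: (m,n)=(0,-7) → π∥ = 0-7·τ ≈ -36.348077, π⊥ = 0-7·τ' ≈ 1.348077 ∈ [0.7, 1.7) ⇒ IN Λ

4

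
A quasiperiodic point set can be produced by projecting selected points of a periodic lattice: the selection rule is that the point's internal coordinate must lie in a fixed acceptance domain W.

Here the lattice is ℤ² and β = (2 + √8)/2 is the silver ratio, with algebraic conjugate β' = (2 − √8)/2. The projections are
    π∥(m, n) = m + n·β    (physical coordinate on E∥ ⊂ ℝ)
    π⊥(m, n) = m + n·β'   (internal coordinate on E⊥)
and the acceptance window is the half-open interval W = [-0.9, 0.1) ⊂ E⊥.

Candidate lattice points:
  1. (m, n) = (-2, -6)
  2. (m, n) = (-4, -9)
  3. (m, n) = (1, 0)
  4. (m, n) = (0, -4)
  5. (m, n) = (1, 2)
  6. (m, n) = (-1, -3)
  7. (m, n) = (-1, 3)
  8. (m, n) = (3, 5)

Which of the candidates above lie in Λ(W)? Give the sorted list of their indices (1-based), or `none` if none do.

β' = (2−√8)/2 ≈ -0.4142.
candidate 1: (m,n)=(-2,-6) → π∥ = -2-6·β ≈ -16.4853, π⊥ = -2-6·β' ≈ 0.4853 ∉ [-0.9, 0.1) ⇒ out
candidate 2: (m,n)=(-4,-9) → π∥ = -4-9·β ≈ -25.7279, π⊥ = -4-9·β' ≈ -0.2721 ∈ [-0.9, 0.1) ⇒ IN Λ
candidate 3: (m,n)=(1,0) → π∥ = 1+0·β ≈ 1.0000, π⊥ = 1+0·β' ≈ 1.0000 ∉ [-0.9, 0.1) ⇒ out
candidate 4: (m,n)=(0,-4) → π∥ = 0-4·β ≈ -9.6569, π⊥ = 0-4·β' ≈ 1.6569 ∉ [-0.9, 0.1) ⇒ out
candidate 5: (m,n)=(1,2) → π∥ = 1+2·β ≈ 5.8284, π⊥ = 1+2·β' ≈ 0.1716 ∉ [-0.9, 0.1) ⇒ out
candidate 6: (m,n)=(-1,-3) → π∥ = -1-3·β ≈ -8.2426, π⊥ = -1-3·β' ≈ 0.2426 ∉ [-0.9, 0.1) ⇒ out
candidate 7: (m,n)=(-1,3) → π∥ = -1+3·β ≈ 6.2426, π⊥ = -1+3·β' ≈ -2.2426 ∉ [-0.9, 0.1) ⇒ out
candidate 8: (m,n)=(3,5) → π∥ = 3+5·β ≈ 15.0711, π⊥ = 3+5·β' ≈ 0.9289 ∉ [-0.9, 0.1) ⇒ out

2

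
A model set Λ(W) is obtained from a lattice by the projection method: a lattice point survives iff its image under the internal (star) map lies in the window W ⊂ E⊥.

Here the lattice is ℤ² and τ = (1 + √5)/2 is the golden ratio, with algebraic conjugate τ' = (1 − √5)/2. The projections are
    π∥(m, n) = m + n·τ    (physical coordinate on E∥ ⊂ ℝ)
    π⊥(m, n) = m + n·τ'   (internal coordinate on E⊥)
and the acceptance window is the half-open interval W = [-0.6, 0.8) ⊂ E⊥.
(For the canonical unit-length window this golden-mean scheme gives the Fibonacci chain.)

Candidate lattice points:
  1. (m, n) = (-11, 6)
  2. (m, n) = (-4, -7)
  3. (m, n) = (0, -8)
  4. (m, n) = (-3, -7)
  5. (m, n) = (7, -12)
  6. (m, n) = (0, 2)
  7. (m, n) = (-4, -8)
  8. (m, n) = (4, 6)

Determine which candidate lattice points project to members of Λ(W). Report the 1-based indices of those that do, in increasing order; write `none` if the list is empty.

2, 8

Numerically τ ≈ 1.6180 and τ' = −1/τ ≈ -0.6180.
#1 (-11,6): internal coord -11 + (6)·τ' = -14.7082; -14.7082 ∉ [-0.6, 0.8) → out
#2 (-4,-7): internal coord -4 + (-7)·τ' = +0.3262; +0.3262 ∈ [-0.6, 0.8) → IN Λ
#3 (0,-8): internal coord 0 + (-8)·τ' = +4.9443; +4.9443 ∉ [-0.6, 0.8) → out
#4 (-3,-7): internal coord -3 + (-7)·τ' = +1.3262; +1.3262 ∉ [-0.6, 0.8) → out
#5 (7,-12): internal coord 7 + (-12)·τ' = +14.4164; +14.4164 ∉ [-0.6, 0.8) → out
#6 (0,2): internal coord 0 + (2)·τ' = -1.2361; -1.2361 ∉ [-0.6, 0.8) → out
#7 (-4,-8): internal coord -4 + (-8)·τ' = +0.9443; +0.9443 ∉ [-0.6, 0.8) → out
#8 (4,6): internal coord 4 + (6)·τ' = +0.2918; +0.2918 ∈ [-0.6, 0.8) → IN Λ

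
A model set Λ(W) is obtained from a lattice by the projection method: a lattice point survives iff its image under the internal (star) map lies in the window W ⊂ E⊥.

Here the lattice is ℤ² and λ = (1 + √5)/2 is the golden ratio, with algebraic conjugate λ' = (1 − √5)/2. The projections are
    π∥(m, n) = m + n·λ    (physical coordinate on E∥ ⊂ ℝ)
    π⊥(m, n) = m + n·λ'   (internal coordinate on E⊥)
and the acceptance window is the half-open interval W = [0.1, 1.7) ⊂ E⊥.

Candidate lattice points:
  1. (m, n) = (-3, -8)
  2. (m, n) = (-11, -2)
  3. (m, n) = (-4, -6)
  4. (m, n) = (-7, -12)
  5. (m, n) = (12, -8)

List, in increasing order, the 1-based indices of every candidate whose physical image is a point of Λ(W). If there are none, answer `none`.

λ' = (1−√5)/2 ≈ -0.618034.
candidate 1: (m,n)=(-3,-8) → π∥ = -3-8·λ ≈ -15.944272, π⊥ = -3-8·λ' ≈ 1.944272 ∉ [0.1, 1.7) ⇒ out
candidate 2: (m,n)=(-11,-2) → π∥ = -11-2·λ ≈ -14.236068, π⊥ = -11-2·λ' ≈ -9.763932 ∉ [0.1, 1.7) ⇒ out
candidate 3: (m,n)=(-4,-6) → π∥ = -4-6·λ ≈ -13.708204, π⊥ = -4-6·λ' ≈ -0.291796 ∉ [0.1, 1.7) ⇒ out
candidate 4: (m,n)=(-7,-12) → π∥ = -7-12·λ ≈ -26.416408, π⊥ = -7-12·λ' ≈ 0.416408 ∈ [0.1, 1.7) ⇒ IN Λ
candidate 5: (m,n)=(12,-8) → π∥ = 12-8·λ ≈ -0.944272, π⊥ = 12-8·λ' ≈ 16.944272 ∉ [0.1, 1.7) ⇒ out

4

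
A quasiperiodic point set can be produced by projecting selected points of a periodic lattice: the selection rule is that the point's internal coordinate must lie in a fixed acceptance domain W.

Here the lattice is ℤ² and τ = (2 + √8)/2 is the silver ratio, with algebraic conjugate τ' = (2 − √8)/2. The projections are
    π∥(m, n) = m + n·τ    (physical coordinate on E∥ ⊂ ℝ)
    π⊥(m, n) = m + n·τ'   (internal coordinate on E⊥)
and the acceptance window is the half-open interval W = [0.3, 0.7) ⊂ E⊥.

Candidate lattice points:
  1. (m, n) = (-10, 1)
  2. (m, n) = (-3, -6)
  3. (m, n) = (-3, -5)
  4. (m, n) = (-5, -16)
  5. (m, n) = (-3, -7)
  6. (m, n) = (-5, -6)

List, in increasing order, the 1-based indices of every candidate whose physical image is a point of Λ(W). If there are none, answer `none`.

none

τ' = (2−√8)/2 ≈ -0.4142.
[1] lift (-10,1): star map gives -10.4142; window check 0.3 ≤ -10.4142 < 0.7 is false → out
[2] lift (-3,-6): star map gives -0.5147; window check 0.3 ≤ -0.5147 < 0.7 is false → out
[3] lift (-3,-5): star map gives -0.9289; window check 0.3 ≤ -0.9289 < 0.7 is false → out
[4] lift (-5,-16): star map gives 1.6274; window check 0.3 ≤ 1.6274 < 0.7 is false → out
[5] lift (-3,-7): star map gives -0.1005; window check 0.3 ≤ -0.1005 < 0.7 is false → out
[6] lift (-5,-6): star map gives -2.5147; window check 0.3 ≤ -2.5147 < 0.7 is false → out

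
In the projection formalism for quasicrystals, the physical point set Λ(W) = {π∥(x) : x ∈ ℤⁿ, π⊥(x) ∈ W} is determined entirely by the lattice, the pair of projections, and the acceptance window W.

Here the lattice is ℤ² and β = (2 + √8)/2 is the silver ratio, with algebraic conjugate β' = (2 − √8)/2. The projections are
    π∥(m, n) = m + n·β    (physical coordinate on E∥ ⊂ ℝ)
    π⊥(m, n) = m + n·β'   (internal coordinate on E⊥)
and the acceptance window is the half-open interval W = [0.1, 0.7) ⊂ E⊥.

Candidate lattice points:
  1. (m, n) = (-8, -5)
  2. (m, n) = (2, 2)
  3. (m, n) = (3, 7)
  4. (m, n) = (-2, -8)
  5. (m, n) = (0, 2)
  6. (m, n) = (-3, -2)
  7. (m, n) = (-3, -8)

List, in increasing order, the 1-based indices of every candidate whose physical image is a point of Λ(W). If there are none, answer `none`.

β' = (2−√8)/2 ≈ -0.414214.
candidate 1: (m,n)=(-8,-5) → π∥ = -8-5·β ≈ -20.071068, π⊥ = -8-5·β' ≈ -5.928932 ∉ [0.1, 0.7) ⇒ out
candidate 2: (m,n)=(2,2) → π∥ = 2+2·β ≈ 6.828427, π⊥ = 2+2·β' ≈ 1.171573 ∉ [0.1, 0.7) ⇒ out
candidate 3: (m,n)=(3,7) → π∥ = 3+7·β ≈ 19.899495, π⊥ = 3+7·β' ≈ 0.100505 ∈ [0.1, 0.7) ⇒ IN Λ
candidate 4: (m,n)=(-2,-8) → π∥ = -2-8·β ≈ -21.313708, π⊥ = -2-8·β' ≈ 1.313708 ∉ [0.1, 0.7) ⇒ out
candidate 5: (m,n)=(0,2) → π∥ = 0+2·β ≈ 4.828427, π⊥ = 0+2·β' ≈ -0.828427 ∉ [0.1, 0.7) ⇒ out
candidate 6: (m,n)=(-3,-2) → π∥ = -3-2·β ≈ -7.828427, π⊥ = -3-2·β' ≈ -2.171573 ∉ [0.1, 0.7) ⇒ out
candidate 7: (m,n)=(-3,-8) → π∥ = -3-8·β ≈ -22.313708, π⊥ = -3-8·β' ≈ 0.313708 ∈ [0.1, 0.7) ⇒ IN Λ

3, 7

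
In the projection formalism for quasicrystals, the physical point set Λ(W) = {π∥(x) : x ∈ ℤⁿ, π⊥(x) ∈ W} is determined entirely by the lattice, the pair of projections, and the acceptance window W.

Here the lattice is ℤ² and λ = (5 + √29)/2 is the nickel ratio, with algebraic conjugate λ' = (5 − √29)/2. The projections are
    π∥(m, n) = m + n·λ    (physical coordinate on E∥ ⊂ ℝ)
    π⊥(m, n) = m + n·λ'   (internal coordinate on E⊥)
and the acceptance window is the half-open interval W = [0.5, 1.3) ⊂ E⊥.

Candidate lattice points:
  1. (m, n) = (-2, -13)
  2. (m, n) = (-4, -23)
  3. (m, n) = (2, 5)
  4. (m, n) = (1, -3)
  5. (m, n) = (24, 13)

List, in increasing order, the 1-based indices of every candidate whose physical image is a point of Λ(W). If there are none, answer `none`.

Compute λ' = (5−√29)/2 = -0.192582, so π⊥(m,n) = m -0.192582·n.
[1] lift (-2,-13): star map gives 0.503571; window check 0.5 ≤ 0.503571 < 1.3 is true → IN Λ
[2] lift (-4,-23): star map gives 0.429395; window check 0.5 ≤ 0.429395 < 1.3 is false → out
[3] lift (2,5): star map gives 1.037088; window check 0.5 ≤ 1.037088 < 1.3 is true → IN Λ
[4] lift (1,-3): star map gives 1.577747; window check 0.5 ≤ 1.577747 < 1.3 is false → out
[5] lift (24,13): star map gives 21.496429; window check 0.5 ≤ 21.496429 < 1.3 is false → out

1, 3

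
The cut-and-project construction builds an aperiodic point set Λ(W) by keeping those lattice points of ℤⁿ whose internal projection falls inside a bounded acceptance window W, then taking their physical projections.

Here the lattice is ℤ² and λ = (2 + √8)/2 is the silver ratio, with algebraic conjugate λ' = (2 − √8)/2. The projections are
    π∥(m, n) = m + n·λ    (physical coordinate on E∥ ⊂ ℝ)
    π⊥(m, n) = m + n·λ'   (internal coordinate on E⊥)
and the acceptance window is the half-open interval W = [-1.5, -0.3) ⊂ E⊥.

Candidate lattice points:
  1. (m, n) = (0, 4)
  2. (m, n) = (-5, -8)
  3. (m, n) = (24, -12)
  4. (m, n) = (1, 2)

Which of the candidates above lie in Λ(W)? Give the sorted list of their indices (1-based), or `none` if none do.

λ' = (2−√8)/2 ≈ -0.4142.
candidate 1: (m,n)=(0,4) → π∥ = 0+4·λ ≈ 9.6569, π⊥ = 0+4·λ' ≈ -1.6569 ∉ [-1.5, -0.3) ⇒ out
candidate 2: (m,n)=(-5,-8) → π∥ = -5-8·λ ≈ -24.3137, π⊥ = -5-8·λ' ≈ -1.6863 ∉ [-1.5, -0.3) ⇒ out
candidate 3: (m,n)=(24,-12) → π∥ = 24-12·λ ≈ -4.9706, π⊥ = 24-12·λ' ≈ 28.9706 ∉ [-1.5, -0.3) ⇒ out
candidate 4: (m,n)=(1,2) → π∥ = 1+2·λ ≈ 5.8284, π⊥ = 1+2·λ' ≈ 0.1716 ∉ [-1.5, -0.3) ⇒ out

none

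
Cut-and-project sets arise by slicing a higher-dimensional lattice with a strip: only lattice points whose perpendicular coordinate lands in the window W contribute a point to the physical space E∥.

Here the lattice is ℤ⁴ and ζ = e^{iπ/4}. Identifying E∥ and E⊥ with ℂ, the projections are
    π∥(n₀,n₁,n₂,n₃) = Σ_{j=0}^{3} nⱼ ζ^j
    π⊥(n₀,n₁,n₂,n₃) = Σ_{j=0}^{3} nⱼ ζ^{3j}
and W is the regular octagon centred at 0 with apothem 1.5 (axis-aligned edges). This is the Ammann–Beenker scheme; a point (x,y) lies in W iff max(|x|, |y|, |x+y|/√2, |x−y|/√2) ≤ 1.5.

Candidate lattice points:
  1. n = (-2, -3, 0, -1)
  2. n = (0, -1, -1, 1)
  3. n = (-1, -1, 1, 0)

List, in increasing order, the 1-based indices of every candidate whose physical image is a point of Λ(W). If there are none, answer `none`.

Internal map: ζ^{3j} for j=0..3 gives (1,0), (−√2/2,√2/2), (0,−1), (√2/2,√2/2).
#1 (-2, -3, 0, -1): internal (-0.585786, -2.828427); octagon support 2.828427 vs apothem 1.5 → ∉ W
#2 (0, -1, -1, 1): internal (1.414214, 1.000000); octagon support 1.707107 vs apothem 1.5 → ∉ W
#3 (-1, -1, 1, 0): internal (-0.292893, -1.707107); octagon support 1.707107 vs apothem 1.5 → ∉ W

none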